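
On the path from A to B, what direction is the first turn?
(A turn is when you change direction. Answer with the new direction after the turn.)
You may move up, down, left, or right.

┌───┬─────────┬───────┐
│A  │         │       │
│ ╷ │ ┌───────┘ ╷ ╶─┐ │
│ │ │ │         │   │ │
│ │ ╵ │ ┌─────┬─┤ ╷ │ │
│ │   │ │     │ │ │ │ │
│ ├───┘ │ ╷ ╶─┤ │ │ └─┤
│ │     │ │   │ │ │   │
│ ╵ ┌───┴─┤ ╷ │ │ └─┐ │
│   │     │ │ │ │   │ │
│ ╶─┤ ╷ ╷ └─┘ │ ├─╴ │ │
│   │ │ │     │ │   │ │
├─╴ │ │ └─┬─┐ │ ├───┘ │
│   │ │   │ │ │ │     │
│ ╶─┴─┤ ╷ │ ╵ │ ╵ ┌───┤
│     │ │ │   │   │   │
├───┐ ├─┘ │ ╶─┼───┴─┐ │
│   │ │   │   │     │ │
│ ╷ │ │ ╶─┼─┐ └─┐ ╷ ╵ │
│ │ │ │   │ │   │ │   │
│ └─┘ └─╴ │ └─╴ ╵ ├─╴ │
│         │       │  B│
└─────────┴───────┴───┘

Directions: down, down, down, down, down, right, down, left, down, right, right, down, down, down, right, right, up, left, up, right, up, up, left, up, up, right, down, right, right, down, down, left, down, right, down, right, down, right, up, up, right, down, right, down
First turn direction: right

Solution:

┌───┬─────────┬───────┐
│A  │         │       │
│ ╷ │ ┌───────┘ ╷ ╶─┐ │
│↓│ │ │         │   │ │
│ │ ╵ │ ┌─────┬─┤ ╷ │ │
│↓│   │ │     │ │ │ │ │
│ ├───┘ │ ╷ ╶─┤ │ │ └─┤
│↓│     │ │   │ │ │   │
│ ╵ ┌───┴─┤ ╷ │ │ └─┐ │
│↓  │  ↱ ↓│ │ │ │   │ │
│ ╶─┤ ╷ ╷ └─┘ │ ├─╴ │ │
│↳ ↓│ │↑│↳ → ↓│ │   │ │
├─╴ │ │ └─┬─┐ │ ├───┘ │
│↓ ↲│ │↑ ↰│ │↓│ │     │
│ ╶─┴─┤ ╷ │ ╵ │ ╵ ┌───┤
│↳ → ↓│ │↑│↓ ↲│   │   │
├───┐ ├─┘ │ ╶─┼───┴─┐ │
│   │↓│↱ ↑│↳ ↓│  ↱ ↓│ │
│ ╷ │ │ ╶─┼─┐ └─┐ ╷ ╵ │
│ │ │↓│↑ ↰│ │↳ ↓│↑│↳ ↓│
│ └─┘ └─╴ │ └─╴ ╵ ├─╴ │
│    ↳ → ↑│    ↳ ↑│  B│
└─────────┴───────┴───┘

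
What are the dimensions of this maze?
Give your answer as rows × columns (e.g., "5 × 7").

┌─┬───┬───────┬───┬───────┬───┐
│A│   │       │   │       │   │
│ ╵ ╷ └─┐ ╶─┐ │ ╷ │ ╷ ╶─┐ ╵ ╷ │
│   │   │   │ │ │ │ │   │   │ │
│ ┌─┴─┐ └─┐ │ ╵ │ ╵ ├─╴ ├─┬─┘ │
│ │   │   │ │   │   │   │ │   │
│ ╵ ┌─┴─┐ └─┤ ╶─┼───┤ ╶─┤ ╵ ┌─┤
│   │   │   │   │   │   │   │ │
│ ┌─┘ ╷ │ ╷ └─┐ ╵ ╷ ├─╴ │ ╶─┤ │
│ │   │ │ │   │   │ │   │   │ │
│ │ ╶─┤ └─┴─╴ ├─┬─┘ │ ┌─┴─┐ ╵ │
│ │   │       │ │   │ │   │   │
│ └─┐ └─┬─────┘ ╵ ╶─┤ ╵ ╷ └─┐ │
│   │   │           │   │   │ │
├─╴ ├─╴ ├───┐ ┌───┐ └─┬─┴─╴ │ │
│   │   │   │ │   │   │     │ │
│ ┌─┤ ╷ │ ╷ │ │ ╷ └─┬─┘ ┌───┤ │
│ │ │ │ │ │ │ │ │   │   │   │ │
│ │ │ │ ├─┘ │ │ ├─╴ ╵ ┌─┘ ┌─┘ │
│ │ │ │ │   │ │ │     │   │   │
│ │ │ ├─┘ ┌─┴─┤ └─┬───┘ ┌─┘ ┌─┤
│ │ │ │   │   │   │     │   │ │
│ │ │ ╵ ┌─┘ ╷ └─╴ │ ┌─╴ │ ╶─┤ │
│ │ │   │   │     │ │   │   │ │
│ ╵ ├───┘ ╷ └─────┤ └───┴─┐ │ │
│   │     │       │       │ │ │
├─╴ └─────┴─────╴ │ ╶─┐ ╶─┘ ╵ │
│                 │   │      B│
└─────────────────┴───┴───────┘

Counting the maze dimensions:
Rows (vertical): 14
Columns (horizontal): 15
Dimensions: 14 × 15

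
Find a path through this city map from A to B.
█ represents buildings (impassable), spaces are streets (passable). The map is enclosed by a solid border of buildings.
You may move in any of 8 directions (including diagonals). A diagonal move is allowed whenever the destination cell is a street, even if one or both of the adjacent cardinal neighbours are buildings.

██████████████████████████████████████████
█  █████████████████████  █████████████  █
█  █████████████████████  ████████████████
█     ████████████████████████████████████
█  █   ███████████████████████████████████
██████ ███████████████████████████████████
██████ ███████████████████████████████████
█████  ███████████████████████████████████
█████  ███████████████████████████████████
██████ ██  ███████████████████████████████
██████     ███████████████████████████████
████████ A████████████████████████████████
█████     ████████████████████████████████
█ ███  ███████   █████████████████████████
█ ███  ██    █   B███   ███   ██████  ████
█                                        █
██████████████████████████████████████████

Finding the shortest path from A to B:
Movement: 8-directional
Path length: 15 steps
Directions: left → down-left → down-left → down → down-right → right → right → right → right → right → right → right → right → right → up-right

Solution:

██████████████████████████████████████████
█  █████████████████████  █████████████  █
█  █████████████████████  ████████████████
█     ████████████████████████████████████
█  █   ███████████████████████████████████
██████ ███████████████████████████████████
██████ ███████████████████████████████████
█████  ███████████████████████████████████
█████  ███████████████████████████████████
██████ ██  ███████████████████████████████
██████     ███████████████████████████████
████████↙A████████████████████████████████
█████  ↙  ████████████████████████████████
█ ███ ↓███████   █████████████████████████
█ ███ ↘██    █   B███   ███   ██████  ████
█      →→→→→→→→→↗                        █
██████████████████████████████████████████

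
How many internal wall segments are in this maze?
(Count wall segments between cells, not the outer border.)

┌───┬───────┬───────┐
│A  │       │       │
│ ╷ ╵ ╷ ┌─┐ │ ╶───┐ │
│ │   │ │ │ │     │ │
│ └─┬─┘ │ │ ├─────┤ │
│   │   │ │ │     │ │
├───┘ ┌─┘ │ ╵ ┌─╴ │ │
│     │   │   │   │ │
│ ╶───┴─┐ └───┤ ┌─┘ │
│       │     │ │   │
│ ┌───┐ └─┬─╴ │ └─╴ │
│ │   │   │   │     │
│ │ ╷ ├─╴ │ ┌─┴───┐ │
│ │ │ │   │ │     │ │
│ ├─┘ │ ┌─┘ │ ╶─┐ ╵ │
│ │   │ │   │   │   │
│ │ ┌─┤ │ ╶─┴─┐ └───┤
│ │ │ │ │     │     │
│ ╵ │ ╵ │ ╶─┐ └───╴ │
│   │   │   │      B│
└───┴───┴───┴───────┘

Counting internal wall segments:
Total internal walls: 81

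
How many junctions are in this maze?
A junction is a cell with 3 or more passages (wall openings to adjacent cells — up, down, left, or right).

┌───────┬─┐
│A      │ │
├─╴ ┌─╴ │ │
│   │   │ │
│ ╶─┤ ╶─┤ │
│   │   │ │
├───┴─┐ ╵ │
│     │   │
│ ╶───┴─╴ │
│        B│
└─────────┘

Checking each cell for number of passages:

Junctions found (3+ passages):
  (0, 1): 3 passages
  (3, 4): 3 passages
Total junctions: 2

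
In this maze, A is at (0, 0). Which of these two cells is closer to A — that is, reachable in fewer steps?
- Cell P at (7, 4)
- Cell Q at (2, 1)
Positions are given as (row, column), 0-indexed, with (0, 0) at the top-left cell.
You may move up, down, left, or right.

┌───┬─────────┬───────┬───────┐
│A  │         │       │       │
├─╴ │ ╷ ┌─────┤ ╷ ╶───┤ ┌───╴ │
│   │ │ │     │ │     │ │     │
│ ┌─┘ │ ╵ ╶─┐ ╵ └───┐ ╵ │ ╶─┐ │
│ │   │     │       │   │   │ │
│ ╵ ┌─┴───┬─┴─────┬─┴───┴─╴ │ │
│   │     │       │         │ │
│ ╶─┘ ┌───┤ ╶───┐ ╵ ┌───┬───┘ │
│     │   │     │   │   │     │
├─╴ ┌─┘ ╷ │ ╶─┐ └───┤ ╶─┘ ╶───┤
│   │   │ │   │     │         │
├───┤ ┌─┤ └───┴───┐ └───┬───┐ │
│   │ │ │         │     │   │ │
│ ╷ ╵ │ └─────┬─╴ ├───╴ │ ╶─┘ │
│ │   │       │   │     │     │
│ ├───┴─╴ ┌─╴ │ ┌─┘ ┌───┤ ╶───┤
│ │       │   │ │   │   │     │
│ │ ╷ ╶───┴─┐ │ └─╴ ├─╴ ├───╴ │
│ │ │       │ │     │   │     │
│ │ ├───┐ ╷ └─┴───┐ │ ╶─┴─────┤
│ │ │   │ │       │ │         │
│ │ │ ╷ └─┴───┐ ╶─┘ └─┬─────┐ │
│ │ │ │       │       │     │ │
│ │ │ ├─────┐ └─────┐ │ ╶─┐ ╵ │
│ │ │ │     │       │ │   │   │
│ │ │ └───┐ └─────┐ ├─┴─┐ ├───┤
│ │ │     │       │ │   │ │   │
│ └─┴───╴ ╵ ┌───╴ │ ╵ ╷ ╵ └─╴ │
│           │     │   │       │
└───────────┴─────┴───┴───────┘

Shortest path A → P at (7, 4): 77 steps
Shortest path A → Q at (2, 1): 7 steps

Q is closer (7 steps vs 77 steps).

Path to P:

┌───┬─────────┬───────┬───────┐
│A ↓│↱ ↓      │↱ ↓    │↱ → → ↓│
├─╴ │ ╷ ┌─────┤ ╷ ╶───┤ ┌───╴ │
│↓ ↲│↑│↓│↱ → ↓│↑│↳ → ↓│↑│↓ ← ↲│
│ ┌─┘ │ ╵ ╶─┐ ╵ └───┐ ╵ │ ╶─┐ │
│↓│↱ ↑│↳ ↑  │↳ ↑    │↳ ↑│↳ ↓│ │
│ ╵ ┌─┴───┬─┴─────┬─┴───┴─╴ │ │
│↳ ↑│     │↓ ← ← ↰│↓ ← ← ← ↲│ │
│ ╶─┘ ┌───┤ ╶───┐ ╵ ┌───┬───┘ │
│     │   │↳ → ↓│↑ ↲│   │     │
├─╴ ┌─┘ ╷ │ ╶─┐ └───┤ ╶─┘ ╶───┤
│   │   │ │   │↳ → ↓│         │
├───┤ ┌─┤ └───┴───┐ └───┬───┐ │
│   │ │ │         │↳ → ↓│   │ │
│ ╷ ╵ │ └─────┬─╴ ├───╴ │ ╶─┘ │
│ │   │  P    │   │↓ ← ↲│     │
│ ├───┴─╴ ┌─╴ │ ┌─┘ ┌───┤ ╶───┤
│ │  ↱ → ↑│   │ │  ↓│   │     │
│ │ ╷ ╶───┴─┐ │ └─╴ ├─╴ ├───╴ │
│ │ │↑ ← ← ↰│ │    ↓│   │     │
│ │ ├───┐ ╷ └─┴───┐ │ ╶─┴─────┤
│ │ │   │ │↑ ← ↰  │↓│         │
│ │ │ ╷ └─┴───┐ ╶─┘ └─┬─────┐ │
│ │ │ │       │↑ ← ↲  │     │ │
│ │ │ ├─────┐ └─────┐ │ ╶─┐ ╵ │
│ │ │ │     │       │ │   │   │
│ │ │ └───┐ └─────┐ ├─┴─┐ ├───┤
│ │ │     │       │ │   │ │   │
│ └─┴───╴ ╵ ┌───╴ │ ╵ ╷ ╵ └─╴ │
│           │     │   │       │
└───────────┴─────┴───┴───────┘

Path to Q:

┌───┬─────────┬───────┬───────┐
│A ↓│         │       │       │
├─╴ │ ╷ ┌─────┤ ╷ ╶───┤ ┌───╴ │
│↓ ↲│ │ │     │ │     │ │     │
│ ┌─┘ │ ╵ ╶─┐ ╵ └───┐ ╵ │ ╶─┐ │
│↓│Q  │     │       │   │   │ │
│ ╵ ┌─┴───┬─┴─────┬─┴───┴─╴ │ │
│↳ ↑│     │       │         │ │
│ ╶─┘ ┌───┤ ╶───┐ ╵ ┌───┬───┘ │
│     │   │     │   │   │     │
├─╴ ┌─┘ ╷ │ ╶─┐ └───┤ ╶─┘ ╶───┤
│   │   │ │   │     │         │
├───┤ ┌─┤ └───┴───┐ └───┬───┐ │
│   │ │ │         │     │   │ │
│ ╷ ╵ │ └─────┬─╴ ├───╴ │ ╶─┘ │
│ │   │       │   │     │     │
│ ├───┴─╴ ┌─╴ │ ┌─┘ ┌───┤ ╶───┤
│ │       │   │ │   │   │     │
│ │ ╷ ╶───┴─┐ │ └─╴ ├─╴ ├───╴ │
│ │ │       │ │     │   │     │
│ │ ├───┐ ╷ └─┴───┐ │ ╶─┴─────┤
│ │ │   │ │       │ │         │
│ │ │ ╷ └─┴───┐ ╶─┘ └─┬─────┐ │
│ │ │ │       │       │     │ │
│ │ │ ├─────┐ └─────┐ │ ╶─┐ ╵ │
│ │ │ │     │       │ │   │   │
│ │ │ └───┐ └─────┐ ├─┴─┐ ├───┤
│ │ │     │       │ │   │ │   │
│ └─┴───╴ ╵ ┌───╴ │ ╵ ╷ ╵ └─╴ │
│           │     │   │       │
└───────────┴─────┴───┴───────┘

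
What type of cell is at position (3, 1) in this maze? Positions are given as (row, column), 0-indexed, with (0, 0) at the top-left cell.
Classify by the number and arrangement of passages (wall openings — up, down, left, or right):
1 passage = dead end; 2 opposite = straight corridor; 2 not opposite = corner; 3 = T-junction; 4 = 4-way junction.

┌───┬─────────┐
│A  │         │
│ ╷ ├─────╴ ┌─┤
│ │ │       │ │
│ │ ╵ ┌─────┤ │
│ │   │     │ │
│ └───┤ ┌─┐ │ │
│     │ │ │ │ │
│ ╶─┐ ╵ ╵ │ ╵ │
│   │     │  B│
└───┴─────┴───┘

Checking cell at (3, 1):
Number of passages: 2
Cell type: straight corridor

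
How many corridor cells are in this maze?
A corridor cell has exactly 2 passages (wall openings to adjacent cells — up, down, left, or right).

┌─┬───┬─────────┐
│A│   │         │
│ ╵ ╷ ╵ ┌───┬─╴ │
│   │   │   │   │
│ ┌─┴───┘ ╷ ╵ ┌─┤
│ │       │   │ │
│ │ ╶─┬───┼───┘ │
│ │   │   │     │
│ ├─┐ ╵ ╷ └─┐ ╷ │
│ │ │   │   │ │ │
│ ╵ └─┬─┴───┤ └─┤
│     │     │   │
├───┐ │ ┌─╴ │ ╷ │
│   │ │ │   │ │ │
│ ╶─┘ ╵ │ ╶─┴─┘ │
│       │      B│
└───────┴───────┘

Counting cells with exactly 2 passages:
Total corridor cells: 50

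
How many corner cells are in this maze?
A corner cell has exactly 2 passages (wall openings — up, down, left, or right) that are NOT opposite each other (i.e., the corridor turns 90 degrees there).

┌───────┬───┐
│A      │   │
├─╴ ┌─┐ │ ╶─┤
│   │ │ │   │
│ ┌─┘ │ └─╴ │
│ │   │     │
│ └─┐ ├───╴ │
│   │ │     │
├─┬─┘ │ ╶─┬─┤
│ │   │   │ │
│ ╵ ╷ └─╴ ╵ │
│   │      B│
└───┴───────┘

Counting corner cells (2 non-opposite passages):
Total corners: 17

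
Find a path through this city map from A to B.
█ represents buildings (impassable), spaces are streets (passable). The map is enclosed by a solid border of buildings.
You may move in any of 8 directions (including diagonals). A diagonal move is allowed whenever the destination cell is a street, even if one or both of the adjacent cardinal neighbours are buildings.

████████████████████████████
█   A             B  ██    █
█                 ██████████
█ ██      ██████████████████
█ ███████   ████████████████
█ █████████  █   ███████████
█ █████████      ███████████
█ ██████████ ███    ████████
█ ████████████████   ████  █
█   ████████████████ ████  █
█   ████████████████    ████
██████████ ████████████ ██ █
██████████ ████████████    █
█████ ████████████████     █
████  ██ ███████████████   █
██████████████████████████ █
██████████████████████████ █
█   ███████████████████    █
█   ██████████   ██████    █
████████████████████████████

Finding the shortest path from A to B:
Movement: 8-directional
Path length: 14 steps
Directions: right → right → right → right → right → right → right → right → right → right → right → right → right → right

Solution:

████████████████████████████
█   A→→→→→→→→→→→→→B  ██    █
█                 ██████████
█ ██      ██████████████████
█ ███████   ████████████████
█ █████████  █   ███████████
█ █████████      ███████████
█ ██████████ ███    ████████
█ ████████████████   ████  █
█   ████████████████ ████  █
█   ████████████████    ████
██████████ ████████████ ██ █
██████████ ████████████    █
█████ ████████████████     █
████  ██ ███████████████   █
██████████████████████████ █
██████████████████████████ █
█   ███████████████████    █
█   ██████████   ██████    █
████████████████████████████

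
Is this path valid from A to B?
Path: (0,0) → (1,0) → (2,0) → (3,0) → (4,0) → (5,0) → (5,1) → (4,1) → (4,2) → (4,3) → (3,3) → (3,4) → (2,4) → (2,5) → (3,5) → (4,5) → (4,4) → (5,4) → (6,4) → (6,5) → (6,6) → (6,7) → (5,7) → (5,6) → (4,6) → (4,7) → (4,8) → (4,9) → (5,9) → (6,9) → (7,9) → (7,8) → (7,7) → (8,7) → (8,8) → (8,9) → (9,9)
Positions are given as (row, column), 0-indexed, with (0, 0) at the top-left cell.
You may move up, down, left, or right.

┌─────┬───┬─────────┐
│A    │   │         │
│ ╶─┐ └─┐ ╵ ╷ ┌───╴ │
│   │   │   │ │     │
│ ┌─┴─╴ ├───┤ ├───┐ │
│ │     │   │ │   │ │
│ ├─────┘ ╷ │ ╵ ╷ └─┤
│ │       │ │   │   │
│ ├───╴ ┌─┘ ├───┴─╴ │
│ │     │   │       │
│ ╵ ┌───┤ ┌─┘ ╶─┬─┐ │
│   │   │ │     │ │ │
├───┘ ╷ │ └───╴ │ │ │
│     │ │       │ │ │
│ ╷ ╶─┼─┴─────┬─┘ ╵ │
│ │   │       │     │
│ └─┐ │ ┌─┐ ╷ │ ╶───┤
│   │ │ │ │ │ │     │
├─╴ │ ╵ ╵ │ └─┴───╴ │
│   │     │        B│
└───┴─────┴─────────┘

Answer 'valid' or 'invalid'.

Checking path validity:
Result: All consecutive moves are passable.

valid

Correct solution:

┌─────┬───┬─────────┐
│A    │   │         │
│ ╶─┐ └─┐ ╵ ╷ ┌───╴ │
│↓  │   │   │ │     │
│ ┌─┴─╴ ├───┤ ├───┐ │
│↓│     │↱ ↓│ │   │ │
│ ├─────┘ ╷ │ ╵ ╷ └─┤
│↓│    ↱ ↑│↓│   │   │
│ ├───╴ ┌─┘ ├───┴─╴ │
│↓│↱ → ↑│↓ ↲│↱ → → ↓│
│ ╵ ┌───┤ ┌─┘ ╶─┬─┐ │
│↳ ↑│   │↓│  ↑ ↰│ │↓│
├───┘ ╷ │ └───╴ │ │ │
│     │ │↳ → → ↑│ │↓│
│ ╷ ╶─┼─┴─────┬─┘ ╵ │
│ │   │       │↓ ← ↲│
│ └─┐ │ ┌─┐ ╷ │ ╶───┤
│   │ │ │ │ │ │↳ → ↓│
├─╴ │ ╵ ╵ │ └─┴───╴ │
│   │     │        B│
└───┴─────┴─────────┘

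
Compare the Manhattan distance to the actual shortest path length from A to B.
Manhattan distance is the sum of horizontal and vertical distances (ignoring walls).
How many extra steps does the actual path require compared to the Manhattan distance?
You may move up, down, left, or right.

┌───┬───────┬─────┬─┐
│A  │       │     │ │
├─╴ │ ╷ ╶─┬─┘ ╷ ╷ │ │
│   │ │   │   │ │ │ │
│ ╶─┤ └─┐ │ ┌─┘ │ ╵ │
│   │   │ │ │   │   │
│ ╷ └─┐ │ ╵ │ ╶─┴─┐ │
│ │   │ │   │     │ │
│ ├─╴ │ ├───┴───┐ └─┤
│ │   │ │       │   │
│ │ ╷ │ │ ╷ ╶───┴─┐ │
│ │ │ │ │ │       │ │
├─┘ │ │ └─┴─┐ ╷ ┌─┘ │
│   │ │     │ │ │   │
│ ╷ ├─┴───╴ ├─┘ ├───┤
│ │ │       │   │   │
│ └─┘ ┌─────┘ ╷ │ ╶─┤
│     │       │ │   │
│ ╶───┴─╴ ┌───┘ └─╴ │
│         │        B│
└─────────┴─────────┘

Manhattan distance: |9 - 0| + |9 - 0| = 18
Actual path length: 28
Extra steps: 28 - 18 = 10

Solution:

┌───┬───────┬─────┬─┐
│A ↓│       │     │ │
├─╴ │ ╷ ╶─┬─┘ ╷ ╷ │ │
│↓ ↲│ │   │   │ │ │ │
│ ╶─┤ └─┐ │ ┌─┘ │ ╵ │
│↳ ↓│   │ │ │   │   │
│ ╷ └─┐ │ ╵ │ ╶─┴─┐ │
│ │↳ ↓│ │   │     │ │
│ ├─╴ │ ├───┴───┐ └─┤
│ │↓ ↲│ │       │   │
│ │ ╷ │ │ ╷ ╶───┴─┐ │
│ │↓│ │ │ │       │ │
├─┘ │ │ └─┴─┐ ╷ ┌─┘ │
│↓ ↲│ │     │ │ │   │
│ ╷ ├─┴───╴ ├─┘ ├───┤
│↓│ │       │↱ ↓│   │
│ └─┘ ┌─────┘ ╷ │ ╶─┤
│↓    │  ↱ → ↑│↓│   │
│ ╶───┴─╴ ┌───┘ └─╴ │
│↳ → → → ↑│    ↳ → B│
└─────────┴─────────┘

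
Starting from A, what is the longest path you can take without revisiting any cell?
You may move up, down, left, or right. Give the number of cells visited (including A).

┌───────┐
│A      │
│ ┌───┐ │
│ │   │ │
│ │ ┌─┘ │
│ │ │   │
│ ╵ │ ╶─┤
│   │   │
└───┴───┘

Finding longest simple path using DFS:
Start: (0, 0)
Longest path visits 9 cells
Path: A → right → right → right → down → down → left → down → right

Solution:

┌───────┐
│A → → ↓│
│ ┌───┐ │
│ │   │↓│
│ │ ┌─┘ │
│ │ │↓ ↲│
│ ╵ │ ╶─┤
│   │↳ B│
└───┴───┘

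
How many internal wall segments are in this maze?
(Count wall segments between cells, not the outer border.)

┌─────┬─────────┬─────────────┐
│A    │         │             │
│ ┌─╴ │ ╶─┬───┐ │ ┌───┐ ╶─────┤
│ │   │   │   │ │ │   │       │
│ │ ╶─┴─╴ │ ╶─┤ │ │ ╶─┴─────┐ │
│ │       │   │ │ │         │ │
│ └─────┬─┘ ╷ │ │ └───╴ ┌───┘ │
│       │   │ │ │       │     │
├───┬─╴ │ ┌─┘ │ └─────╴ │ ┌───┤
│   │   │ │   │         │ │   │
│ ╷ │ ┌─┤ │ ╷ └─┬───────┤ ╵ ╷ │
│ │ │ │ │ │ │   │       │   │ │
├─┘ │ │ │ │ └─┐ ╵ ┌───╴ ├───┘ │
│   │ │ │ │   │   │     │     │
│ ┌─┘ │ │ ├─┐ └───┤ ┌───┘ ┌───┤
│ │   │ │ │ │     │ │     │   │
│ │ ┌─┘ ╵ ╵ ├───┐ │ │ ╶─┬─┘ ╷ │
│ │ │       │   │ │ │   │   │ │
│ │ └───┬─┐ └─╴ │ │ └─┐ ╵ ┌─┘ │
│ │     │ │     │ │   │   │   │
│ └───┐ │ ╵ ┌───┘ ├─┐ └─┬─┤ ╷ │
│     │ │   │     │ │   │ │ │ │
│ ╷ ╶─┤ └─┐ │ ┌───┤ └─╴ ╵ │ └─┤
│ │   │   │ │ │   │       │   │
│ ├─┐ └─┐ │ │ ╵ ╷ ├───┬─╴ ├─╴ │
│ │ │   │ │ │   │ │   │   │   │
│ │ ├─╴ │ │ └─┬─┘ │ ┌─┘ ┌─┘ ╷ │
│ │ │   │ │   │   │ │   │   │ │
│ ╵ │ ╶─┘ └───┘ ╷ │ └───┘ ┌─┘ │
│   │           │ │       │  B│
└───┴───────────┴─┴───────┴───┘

Counting internal wall segments:
Total internal walls: 196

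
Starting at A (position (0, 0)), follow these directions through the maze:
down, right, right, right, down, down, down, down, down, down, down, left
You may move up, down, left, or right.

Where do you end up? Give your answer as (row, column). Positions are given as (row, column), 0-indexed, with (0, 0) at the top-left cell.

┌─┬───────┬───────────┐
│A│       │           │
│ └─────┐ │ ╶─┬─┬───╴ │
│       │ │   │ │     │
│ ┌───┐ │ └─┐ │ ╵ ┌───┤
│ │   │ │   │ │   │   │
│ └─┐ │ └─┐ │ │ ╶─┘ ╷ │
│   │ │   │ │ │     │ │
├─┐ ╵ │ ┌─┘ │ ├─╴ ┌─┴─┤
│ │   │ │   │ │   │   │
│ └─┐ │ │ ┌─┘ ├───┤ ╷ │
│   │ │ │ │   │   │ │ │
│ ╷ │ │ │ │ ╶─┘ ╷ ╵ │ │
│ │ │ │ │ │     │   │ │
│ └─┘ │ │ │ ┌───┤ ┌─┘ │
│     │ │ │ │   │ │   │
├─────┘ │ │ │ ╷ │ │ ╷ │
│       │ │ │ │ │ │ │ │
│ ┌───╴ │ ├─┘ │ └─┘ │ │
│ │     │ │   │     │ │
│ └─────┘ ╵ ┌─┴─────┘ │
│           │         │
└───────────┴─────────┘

Following directions step by step:
Start: (0, 0)
  down: (0, 0) → (1, 0)
  right: (1, 0) → (1, 1)
  right: (1, 1) → (1, 2)
  right: (1, 2) → (1, 3)
  down: (1, 3) → (2, 3)
  down: (2, 3) → (3, 3)
  down: (3, 3) → (4, 3)
  down: (4, 3) → (5, 3)
  down: (5, 3) → (6, 3)
  down: (6, 3) → (7, 3)
  down: (7, 3) → (8, 3)
  left: (8, 3) → (8, 2)
Final position: (8, 2)

Path taken:

┌─┬───────┬───────────┐
│A│       │           │
│ └─────┐ │ ╶─┬─┬───╴ │
│↳ → → ↓│ │   │ │     │
│ ┌───┐ │ └─┐ │ ╵ ┌───┤
│ │   │↓│   │ │   │   │
│ └─┐ │ └─┐ │ │ ╶─┘ ╷ │
│   │ │↓  │ │ │     │ │
├─┐ ╵ │ ┌─┘ │ ├─╴ ┌─┴─┤
│ │   │↓│   │ │   │   │
│ └─┐ │ │ ┌─┘ ├───┤ ╷ │
│   │ │↓│ │   │   │ │ │
│ ╷ │ │ │ │ ╶─┘ ╷ ╵ │ │
│ │ │ │↓│ │     │   │ │
│ └─┘ │ │ │ ┌───┤ ┌─┘ │
│     │↓│ │ │   │ │   │
├─────┘ │ │ │ ╷ │ │ ╷ │
│    B ↲│ │ │ │ │ │ │ │
│ ┌───╴ │ ├─┘ │ └─┘ │ │
│ │     │ │   │     │ │
│ └─────┘ ╵ ┌─┴─────┘ │
│           │         │
└───────────┴─────────┘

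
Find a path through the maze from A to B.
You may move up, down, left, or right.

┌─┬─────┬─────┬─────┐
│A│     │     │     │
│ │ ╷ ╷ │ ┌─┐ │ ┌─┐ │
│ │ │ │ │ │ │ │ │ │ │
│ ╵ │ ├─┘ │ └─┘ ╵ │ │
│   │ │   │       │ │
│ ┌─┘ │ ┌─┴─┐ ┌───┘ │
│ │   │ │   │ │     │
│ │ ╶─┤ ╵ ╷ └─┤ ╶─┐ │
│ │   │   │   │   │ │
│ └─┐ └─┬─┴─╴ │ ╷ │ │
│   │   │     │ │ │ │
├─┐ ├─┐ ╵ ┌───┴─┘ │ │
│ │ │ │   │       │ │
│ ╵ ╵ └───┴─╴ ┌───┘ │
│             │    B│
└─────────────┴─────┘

Finding the shortest path through the maze:
Path length: 26 steps
Directions: down → down → down → down → down → right → down → down → right → right → right → right → right → up → right → right → up → up → left → up → right → right → down → down → down → down

Solution:

┌─┬─────┬─────┬─────┐
│A│     │     │     │
│ │ ╷ ╷ │ ┌─┐ │ ┌─┐ │
│↓│ │ │ │ │ │ │ │ │ │
│ ╵ │ ├─┘ │ └─┘ ╵ │ │
│↓  │ │   │       │ │
│ ┌─┘ │ ┌─┴─┐ ┌───┘ │
│↓│   │ │   │ │↱ → ↓│
│ │ ╶─┤ ╵ ╷ └─┤ ╶─┐ │
│↓│   │   │   │↑ ↰│↓│
│ └─┐ └─┬─┴─╴ │ ╷ │ │
│↳ ↓│   │     │ │↑│↓│
├─┐ ├─┐ ╵ ┌───┴─┘ │ │
│ │↓│ │   │  ↱ → ↑│↓│
│ ╵ ╵ └───┴─╴ ┌───┘ │
│  ↳ → → → → ↑│    B│
└─────────────┴─────┘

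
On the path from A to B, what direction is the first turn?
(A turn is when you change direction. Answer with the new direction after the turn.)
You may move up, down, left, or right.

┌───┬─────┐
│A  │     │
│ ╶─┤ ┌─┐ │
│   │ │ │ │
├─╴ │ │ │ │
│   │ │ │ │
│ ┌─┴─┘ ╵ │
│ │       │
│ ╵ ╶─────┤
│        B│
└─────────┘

Directions: down, right, down, left, down, down, right, right, right, right
First turn direction: right

Solution:

┌───┬─────┐
│A  │     │
│ ╶─┤ ┌─┐ │
│↳ ↓│ │ │ │
├─╴ │ │ │ │
│↓ ↲│ │ │ │
│ ┌─┴─┘ ╵ │
│↓│       │
│ ╵ ╶─────┤
│↳ → → → B│
└─────────┘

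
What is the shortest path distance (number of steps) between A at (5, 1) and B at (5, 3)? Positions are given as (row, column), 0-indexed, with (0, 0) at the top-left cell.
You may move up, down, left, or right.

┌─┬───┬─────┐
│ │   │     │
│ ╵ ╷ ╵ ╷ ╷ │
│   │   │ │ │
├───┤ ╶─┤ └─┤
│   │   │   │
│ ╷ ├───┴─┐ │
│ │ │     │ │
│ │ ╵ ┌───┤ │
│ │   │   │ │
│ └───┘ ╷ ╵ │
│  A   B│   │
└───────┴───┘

Finding path from (5, 1) to (5, 3):
Path: (5,1) → (5,2) → (5,3)
Distance: 2 steps

Solution:

┌─┬───┬─────┐
│ │   │     │
│ ╵ ╷ ╵ ╷ ╷ │
│   │   │ │ │
├───┤ ╶─┤ └─┤
│   │   │   │
│ ╷ ├───┴─┐ │
│ │ │     │ │
│ │ ╵ ┌───┤ │
│ │   │   │ │
│ └───┘ ╷ ╵ │
│  A → B│   │
└───────┴───┘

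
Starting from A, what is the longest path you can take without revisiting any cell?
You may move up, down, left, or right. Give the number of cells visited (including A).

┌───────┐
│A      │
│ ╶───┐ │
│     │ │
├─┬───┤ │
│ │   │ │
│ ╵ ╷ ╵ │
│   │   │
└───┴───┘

Finding longest simple path using DFS:
Start: (0, 0)
Longest path visits 13 cells
Path: A → right → right → right → down → down → down → left → up → left → down → left → up

Solution:

┌───────┐
│A → → ↓│
│ ╶───┐ │
│     │↓│
├─┬───┤ │
│B│↓ ↰│↓│
│ ╵ ╷ ╵ │
│↑ ↲│↑ ↲│
└───┴───┘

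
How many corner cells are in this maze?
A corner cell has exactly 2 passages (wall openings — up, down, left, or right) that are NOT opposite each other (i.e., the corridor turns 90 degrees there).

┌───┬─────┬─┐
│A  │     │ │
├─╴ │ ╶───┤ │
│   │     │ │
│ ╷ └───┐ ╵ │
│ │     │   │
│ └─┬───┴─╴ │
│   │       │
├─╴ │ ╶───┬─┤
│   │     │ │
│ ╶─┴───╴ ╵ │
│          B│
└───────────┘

Counting corner cells (2 non-opposite passages):
Total corners: 17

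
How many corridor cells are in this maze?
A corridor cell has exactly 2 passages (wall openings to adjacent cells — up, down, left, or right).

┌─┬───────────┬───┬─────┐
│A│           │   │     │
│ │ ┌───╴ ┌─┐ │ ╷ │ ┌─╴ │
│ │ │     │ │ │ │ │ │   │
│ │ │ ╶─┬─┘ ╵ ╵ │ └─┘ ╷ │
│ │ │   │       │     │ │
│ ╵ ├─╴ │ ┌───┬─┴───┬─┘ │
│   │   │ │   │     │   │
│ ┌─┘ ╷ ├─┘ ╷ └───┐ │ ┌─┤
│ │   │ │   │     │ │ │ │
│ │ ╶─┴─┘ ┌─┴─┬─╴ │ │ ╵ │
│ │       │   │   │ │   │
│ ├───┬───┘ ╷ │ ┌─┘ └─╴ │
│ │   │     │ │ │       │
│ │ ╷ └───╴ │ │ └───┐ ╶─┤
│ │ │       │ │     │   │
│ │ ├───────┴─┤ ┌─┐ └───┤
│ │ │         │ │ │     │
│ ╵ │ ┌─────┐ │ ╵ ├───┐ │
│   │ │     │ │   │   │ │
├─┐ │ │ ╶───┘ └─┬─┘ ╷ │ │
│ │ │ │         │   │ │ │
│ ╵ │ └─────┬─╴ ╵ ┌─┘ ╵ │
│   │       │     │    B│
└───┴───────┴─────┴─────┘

Counting cells with exactly 2 passages:
Total corridor cells: 112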